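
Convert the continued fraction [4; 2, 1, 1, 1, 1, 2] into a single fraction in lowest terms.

149/34

Starting at the tail and folding back:
Start with 2.
1 + 1/(2/1) = 1 + 1/2 = 3/2
1 + 1/(3/2) = 1 + 2/3 = 5/3
1 + 1/(5/3) = 1 + 3/5 = 8/5
1 + 1/(8/5) = 1 + 5/8 = 13/8
2 + 1/(13/8) = 2 + 8/13 = 34/13
4 + 1/(34/13) = 4 + 13/34 = 149/34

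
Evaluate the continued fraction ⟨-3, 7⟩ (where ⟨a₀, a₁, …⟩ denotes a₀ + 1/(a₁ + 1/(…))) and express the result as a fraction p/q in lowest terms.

Start with 7.
-3 + 1/(7/1) = -3 + 1/7 = -20/7

-20/7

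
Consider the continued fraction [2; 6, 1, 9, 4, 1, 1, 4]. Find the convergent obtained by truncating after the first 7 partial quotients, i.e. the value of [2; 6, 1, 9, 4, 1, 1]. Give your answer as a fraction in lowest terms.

1362/635

Starting at the tail and folding back:
Start with 1.
1 + 1/(1/1) = 1 + 1/1 = 2/1
4 + 1/(2/1) = 4 + 1/2 = 9/2
9 + 1/(9/2) = 9 + 2/9 = 83/9
1 + 1/(83/9) = 1 + 9/83 = 92/83
6 + 1/(92/83) = 6 + 83/92 = 635/92
2 + 1/(635/92) = 2 + 92/635 = 1362/635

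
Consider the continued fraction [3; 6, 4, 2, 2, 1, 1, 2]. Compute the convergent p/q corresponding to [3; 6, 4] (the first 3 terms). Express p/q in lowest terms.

79/25

Start with 4.
6 + 1/(4/1) = 6 + 1/4 = 25/4
3 + 1/(25/4) = 3 + 4/25 = 79/25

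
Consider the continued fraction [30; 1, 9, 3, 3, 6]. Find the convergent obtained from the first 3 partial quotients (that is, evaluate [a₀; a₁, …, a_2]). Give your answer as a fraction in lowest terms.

Start with 9.
1 + 1/(9/1) = 1 + 1/9 = 10/9
30 + 1/(10/9) = 30 + 9/10 = 309/10

309/10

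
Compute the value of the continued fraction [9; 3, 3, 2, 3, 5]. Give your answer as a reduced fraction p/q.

a_0 = 9: 9/1
a_1 = 3: 28/3
a_2 = 3: 93/10
a_3 = 2: 214/23
a_4 = 3: 735/79
a_5 = 5: 3889/418

3889/418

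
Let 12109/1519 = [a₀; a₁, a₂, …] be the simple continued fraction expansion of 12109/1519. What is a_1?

12109 = 7·1519 + 1476, so a_0 = 7
1519 = 1·1476 + 43, so a_1 = 1

1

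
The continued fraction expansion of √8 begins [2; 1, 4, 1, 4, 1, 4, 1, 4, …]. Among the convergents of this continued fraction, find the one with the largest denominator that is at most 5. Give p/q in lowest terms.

14/5

List convergents until the denominator exceeds the bound:
a_0 = 2: 2/1  (≤ bound)
a_1 = 1: 3/1  (≤ bound)
a_2 = 4: 14/5  (≤ bound)
a_3 = 1: 17/6  (> 5, stop)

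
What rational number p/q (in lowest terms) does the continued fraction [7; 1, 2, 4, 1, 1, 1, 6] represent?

Build up convergents one term at a time:
a_0 = 7: 7/1
a_1 = 1: 8/1
a_2 = 2: 23/3
a_3 = 4: 100/13
a_4 = 1: 123/16
a_5 = 1: 223/29
a_6 = 1: 346/45
a_7 = 6: 2299/299

2299/299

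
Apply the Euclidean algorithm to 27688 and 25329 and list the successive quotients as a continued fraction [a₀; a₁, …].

⌊27688/25329⌋ = 1, remainder 2359
⌊25329/2359⌋ = 10, remainder 1739
⌊2359/1739⌋ = 1, remainder 620
⌊1739/620⌋ = 2, remainder 499
⌊620/499⌋ = 1, remainder 121
⌊499/121⌋ = 4, remainder 15
⌊121/15⌋ = 8, remainder 1
⌊15/1⌋ = 15, remainder 0

[1; 10, 1, 2, 1, 4, 8, 15]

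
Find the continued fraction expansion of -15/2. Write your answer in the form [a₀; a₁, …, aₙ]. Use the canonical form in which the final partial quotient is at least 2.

Run the Euclidean algorithm, recording each quotient:
⌊-15/2⌋ = -8, remainder 1
⌊2/1⌋ = 2, remainder 0

[-8; 2]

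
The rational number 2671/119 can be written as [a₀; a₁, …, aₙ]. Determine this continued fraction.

Repeatedly divide and take the remainder:
2671 ÷ 119 → quotient 22, remainder 53
119 ÷ 53 → quotient 2, remainder 13
53 ÷ 13 → quotient 4, remainder 1
13 ÷ 1 → quotient 13, remainder 0

[22; 2, 4, 13]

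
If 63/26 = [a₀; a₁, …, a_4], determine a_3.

1

Repeatedly divide and take the remainder:
63 ÷ 26 → quotient 2, remainder 11
26 ÷ 11 → quotient 2, remainder 4
11 ÷ 4 → quotient 2, remainder 3
4 ÷ 3 → quotient 1, remainder 1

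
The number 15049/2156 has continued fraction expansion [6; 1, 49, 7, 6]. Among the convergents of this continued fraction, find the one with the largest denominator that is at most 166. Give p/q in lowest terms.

List convergents until the denominator exceeds the bound:
a_0 = 6: 6/1  (≤ bound)
a_1 = 1: 7/1  (≤ bound)
a_2 = 49: 349/50  (≤ bound)
a_3 = 7: 2450/351  (> 166, stop)

349/50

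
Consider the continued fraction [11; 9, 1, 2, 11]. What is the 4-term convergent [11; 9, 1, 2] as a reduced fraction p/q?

Starting at the tail and folding back:
Start with 2.
1 + 1/(2/1) = 1 + 1/2 = 3/2
9 + 1/(3/2) = 9 + 2/3 = 29/3
11 + 1/(29/3) = 11 + 3/29 = 322/29

322/29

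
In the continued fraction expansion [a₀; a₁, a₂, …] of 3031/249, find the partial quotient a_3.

3

3031 = 12·249 + 43, so a_0 = 12
249 = 5·43 + 34, so a_1 = 5
43 = 1·34 + 9, so a_2 = 1
34 = 3·9 + 7, so a_3 = 3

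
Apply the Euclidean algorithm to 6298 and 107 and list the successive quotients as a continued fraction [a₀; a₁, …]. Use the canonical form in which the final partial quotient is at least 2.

Apply division with remainder until the remainder is 0:
6298 ÷ 107 → quotient 58, remainder 92
107 ÷ 92 → quotient 1, remainder 15
92 ÷ 15 → quotient 6, remainder 2
15 ÷ 2 → quotient 7, remainder 1
2 ÷ 1 → quotient 2, remainder 0

[58; 1, 6, 7, 2]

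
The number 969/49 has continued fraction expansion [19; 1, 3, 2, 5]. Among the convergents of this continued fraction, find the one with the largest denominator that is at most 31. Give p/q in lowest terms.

List convergents until the denominator exceeds the bound:
a_0 = 19: 19/1  (≤ bound)
a_1 = 1: 20/1  (≤ bound)
a_2 = 3: 79/4  (≤ bound)
a_3 = 2: 178/9  (≤ bound)
a_4 = 5: 969/49  (> 31, stop)

178/9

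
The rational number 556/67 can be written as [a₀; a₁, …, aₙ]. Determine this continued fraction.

Run the Euclidean algorithm, recording each quotient:
556 ÷ 67 → quotient 8, remainder 20
67 ÷ 20 → quotient 3, remainder 7
20 ÷ 7 → quotient 2, remainder 6
7 ÷ 6 → quotient 1, remainder 1
6 ÷ 1 → quotient 6, remainder 0

[8; 3, 2, 1, 6]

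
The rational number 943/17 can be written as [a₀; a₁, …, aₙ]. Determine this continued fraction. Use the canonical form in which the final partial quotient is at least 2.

[55; 2, 8]

943 = 55·17 + 8, so a_0 = 55
17 = 2·8 + 1, so a_1 = 2
8 = 8·1 + 0, so a_2 = 8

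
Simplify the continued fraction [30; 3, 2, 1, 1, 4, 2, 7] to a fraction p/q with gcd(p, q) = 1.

Build up convergents one term at a time:
a_0 = 30: 30/1
a_1 = 3: 91/3
a_2 = 2: 212/7
a_3 = 1: 303/10
a_4 = 1: 515/17
a_5 = 4: 2363/78
a_6 = 2: 5241/173
a_7 = 7: 39050/1289

39050/1289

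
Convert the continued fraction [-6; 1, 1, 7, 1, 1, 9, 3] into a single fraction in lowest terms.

Starting at the tail and folding back:
Start with 3.
9 + 1/(3/1) = 9 + 1/3 = 28/3
1 + 1/(28/3) = 1 + 3/28 = 31/28
1 + 1/(31/28) = 1 + 28/31 = 59/31
7 + 1/(59/31) = 7 + 31/59 = 444/59
1 + 1/(444/59) = 1 + 59/444 = 503/444
1 + 1/(503/444) = 1 + 444/503 = 947/503
-6 + 1/(947/503) = -6 + 503/947 = -5179/947

-5179/947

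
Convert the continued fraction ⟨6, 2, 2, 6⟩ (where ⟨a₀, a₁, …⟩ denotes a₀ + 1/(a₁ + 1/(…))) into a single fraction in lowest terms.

205/32

a_0 = 6: 6/1
a_1 = 2: 13/2
a_2 = 2: 32/5
a_3 = 6: 205/32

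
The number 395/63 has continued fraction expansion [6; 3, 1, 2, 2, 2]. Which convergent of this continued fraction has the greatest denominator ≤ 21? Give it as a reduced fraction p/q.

69/11

a_0 = 6: 6/1  (≤ bound)
a_1 = 3: 19/3  (≤ bound)
a_2 = 1: 25/4  (≤ bound)
a_3 = 2: 69/11  (≤ bound)
a_4 = 2: 163/26  (> 21, stop)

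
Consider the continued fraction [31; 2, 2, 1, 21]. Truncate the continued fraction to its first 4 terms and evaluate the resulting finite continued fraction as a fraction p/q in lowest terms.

Work from the innermost term outward:
Start with 1.
2 + 1/(1/1) = 2 + 1/1 = 3/1
2 + 1/(3/1) = 2 + 1/3 = 7/3
31 + 1/(7/3) = 31 + 3/7 = 220/7

220/7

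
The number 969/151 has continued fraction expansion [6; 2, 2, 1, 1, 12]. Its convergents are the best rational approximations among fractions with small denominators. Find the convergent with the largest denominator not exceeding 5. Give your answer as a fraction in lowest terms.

a_0 = 6: 6/1  (≤ bound)
a_1 = 2: 13/2  (≤ bound)
a_2 = 2: 32/5  (≤ bound)
a_3 = 1: 45/7  (> 5, stop)

32/5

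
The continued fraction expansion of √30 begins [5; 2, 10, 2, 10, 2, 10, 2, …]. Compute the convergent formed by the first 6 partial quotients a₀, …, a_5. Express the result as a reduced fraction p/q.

Start with 2.
10 + 1/(2/1) = 10 + 1/2 = 21/2
2 + 1/(21/2) = 2 + 2/21 = 44/21
10 + 1/(44/21) = 10 + 21/44 = 461/44
2 + 1/(461/44) = 2 + 44/461 = 966/461
5 + 1/(966/461) = 5 + 461/966 = 5291/966

5291/966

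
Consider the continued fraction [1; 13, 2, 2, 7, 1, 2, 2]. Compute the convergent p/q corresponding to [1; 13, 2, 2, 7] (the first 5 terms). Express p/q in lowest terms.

Start with 7.
2 + 1/(7/1) = 2 + 1/7 = 15/7
2 + 1/(15/7) = 2 + 7/15 = 37/15
13 + 1/(37/15) = 13 + 15/37 = 496/37
1 + 1/(496/37) = 1 + 37/496 = 533/496

533/496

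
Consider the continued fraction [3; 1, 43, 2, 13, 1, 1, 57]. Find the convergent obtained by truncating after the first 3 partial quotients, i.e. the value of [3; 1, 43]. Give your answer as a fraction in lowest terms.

a_0 = 3: 3/1
a_1 = 1: 4/1
a_2 = 43: 175/44

175/44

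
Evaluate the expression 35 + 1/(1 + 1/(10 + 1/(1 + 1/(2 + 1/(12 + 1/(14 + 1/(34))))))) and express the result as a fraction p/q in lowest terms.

7443393/207254

Collapse the nested fraction from the inside out:
Start with 34.
14 + 1/(34/1) = 14 + 1/34 = 477/34
12 + 1/(477/34) = 12 + 34/477 = 5758/477
2 + 1/(5758/477) = 2 + 477/5758 = 11993/5758
1 + 1/(11993/5758) = 1 + 5758/11993 = 17751/11993
10 + 1/(17751/11993) = 10 + 11993/17751 = 189503/17751
1 + 1/(189503/17751) = 1 + 17751/189503 = 207254/189503
35 + 1/(207254/189503) = 35 + 189503/207254 = 7443393/207254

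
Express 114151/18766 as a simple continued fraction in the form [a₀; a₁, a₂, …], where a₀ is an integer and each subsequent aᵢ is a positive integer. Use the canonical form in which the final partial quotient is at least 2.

[6; 12, 14, 1, 2, 35]

114151 = 6·18766 + 1555, so a_0 = 6
18766 = 12·1555 + 106, so a_1 = 12
1555 = 14·106 + 71, so a_2 = 14
106 = 1·71 + 35, so a_3 = 1
71 = 2·35 + 1, so a_4 = 2
35 = 35·1 + 0, so a_5 = 35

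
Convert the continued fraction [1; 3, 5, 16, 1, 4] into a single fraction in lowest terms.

Build up convergents one term at a time:
a_0 = 1: 1/1
a_1 = 3: 4/3
a_2 = 5: 21/16
a_3 = 16: 340/259
a_4 = 1: 361/275
a_5 = 4: 1784/1359

1784/1359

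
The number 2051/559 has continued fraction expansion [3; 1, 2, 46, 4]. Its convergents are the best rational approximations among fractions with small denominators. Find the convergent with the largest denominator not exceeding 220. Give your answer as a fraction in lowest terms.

a_0 = 3: 3/1  (≤ bound)
a_1 = 1: 4/1  (≤ bound)
a_2 = 2: 11/3  (≤ bound)
a_3 = 46: 510/139  (≤ bound)
a_4 = 4: 2051/559  (> 220, stop)

510/139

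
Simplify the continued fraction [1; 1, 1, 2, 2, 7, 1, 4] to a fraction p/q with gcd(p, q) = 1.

Start with 4.
1 + 1/(4/1) = 1 + 1/4 = 5/4
7 + 1/(5/4) = 7 + 4/5 = 39/5
2 + 1/(39/5) = 2 + 5/39 = 83/39
2 + 1/(83/39) = 2 + 39/83 = 205/83
1 + 1/(205/83) = 1 + 83/205 = 288/205
1 + 1/(288/205) = 1 + 205/288 = 493/288
1 + 1/(493/288) = 1 + 288/493 = 781/493

781/493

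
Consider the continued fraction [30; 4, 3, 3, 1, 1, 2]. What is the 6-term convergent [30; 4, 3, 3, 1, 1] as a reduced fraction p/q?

2993/99

a_0 = 30: 30/1
a_1 = 4: 121/4
a_2 = 3: 393/13
a_3 = 3: 1300/43
a_4 = 1: 1693/56
a_5 = 1: 2993/99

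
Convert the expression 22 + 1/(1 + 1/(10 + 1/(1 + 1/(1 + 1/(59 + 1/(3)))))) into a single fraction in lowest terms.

94631/4130

a_0 = 22: 22/1
a_1 = 1: 23/1
a_2 = 10: 252/11
a_3 = 1: 275/12
a_4 = 1: 527/23
a_5 = 59: 31368/1369
a_6 = 3: 94631/4130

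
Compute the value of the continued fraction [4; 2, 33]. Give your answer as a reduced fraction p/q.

Start with 33.
2 + 1/(33/1) = 2 + 1/33 = 67/33
4 + 1/(67/33) = 4 + 33/67 = 301/67

301/67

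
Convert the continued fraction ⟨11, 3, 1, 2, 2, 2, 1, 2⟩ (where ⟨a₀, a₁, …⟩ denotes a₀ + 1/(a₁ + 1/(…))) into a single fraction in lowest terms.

2716/241

a_0 = 11: 11/1
a_1 = 3: 34/3
a_2 = 1: 45/4
a_3 = 2: 124/11
a_4 = 2: 293/26
a_5 = 2: 710/63
a_6 = 1: 1003/89
a_7 = 2: 2716/241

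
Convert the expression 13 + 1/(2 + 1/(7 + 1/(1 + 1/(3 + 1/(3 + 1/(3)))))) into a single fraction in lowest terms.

9577/711

Compute successive convergents:
a_0 = 13: 13/1
a_1 = 2: 27/2
a_2 = 7: 202/15
a_3 = 1: 229/17
a_4 = 3: 889/66
a_5 = 3: 2896/215
a_6 = 3: 9577/711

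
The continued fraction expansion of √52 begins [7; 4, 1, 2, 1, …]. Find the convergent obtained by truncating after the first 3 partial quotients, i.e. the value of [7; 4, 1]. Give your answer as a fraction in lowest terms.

a_0 = 7: 7/1
a_1 = 4: 29/4
a_2 = 1: 36/5

36/5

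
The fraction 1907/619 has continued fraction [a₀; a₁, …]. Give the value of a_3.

⌊1907/619⌋ = 3, remainder 50
⌊619/50⌋ = 12, remainder 19
⌊50/19⌋ = 2, remainder 12
⌊19/12⌋ = 1, remainder 7

1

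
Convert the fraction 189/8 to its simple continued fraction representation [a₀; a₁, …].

Apply division with remainder until the remainder is 0:
189 = 23·8 + 5, so a_0 = 23
8 = 1·5 + 3, so a_1 = 1
5 = 1·3 + 2, so a_2 = 1
3 = 1·2 + 1, so a_3 = 1
2 = 2·1 + 0, so a_4 = 2

[23; 1, 1, 1, 2]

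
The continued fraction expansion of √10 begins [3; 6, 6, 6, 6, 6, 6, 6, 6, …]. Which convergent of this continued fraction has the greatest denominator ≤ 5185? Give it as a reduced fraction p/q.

4443/1405

a_0 = 3: 3/1  (≤ bound)
a_1 = 6: 19/6  (≤ bound)
a_2 = 6: 117/37  (≤ bound)
a_3 = 6: 721/228  (≤ bound)
a_4 = 6: 4443/1405  (≤ bound)
a_5 = 6: 27379/8658  (> 5185, stop)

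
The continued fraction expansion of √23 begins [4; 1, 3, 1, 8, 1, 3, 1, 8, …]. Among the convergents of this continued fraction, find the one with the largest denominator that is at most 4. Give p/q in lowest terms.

List convergents until the denominator exceeds the bound:
a_0 = 4: 4/1  (≤ bound)
a_1 = 1: 5/1  (≤ bound)
a_2 = 3: 19/4  (≤ bound)
a_3 = 1: 24/5  (> 4, stop)

19/4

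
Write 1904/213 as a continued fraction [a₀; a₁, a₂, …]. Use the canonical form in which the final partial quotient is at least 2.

Run the Euclidean algorithm, recording each quotient:
1904 ÷ 213 → quotient 8, remainder 200
213 ÷ 200 → quotient 1, remainder 13
200 ÷ 13 → quotient 15, remainder 5
13 ÷ 5 → quotient 2, remainder 3
5 ÷ 3 → quotient 1, remainder 2
3 ÷ 2 → quotient 1, remainder 1
2 ÷ 1 → quotient 2, remainder 0

[8; 1, 15, 2, 1, 1, 2]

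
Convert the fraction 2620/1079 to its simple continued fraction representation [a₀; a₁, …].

[2; 2, 2, 1, 50, 1, 2]

⌊2620/1079⌋ = 2, remainder 462
⌊1079/462⌋ = 2, remainder 155
⌊462/155⌋ = 2, remainder 152
⌊155/152⌋ = 1, remainder 3
⌊152/3⌋ = 50, remainder 2
⌊3/2⌋ = 1, remainder 1
⌊2/1⌋ = 2, remainder 0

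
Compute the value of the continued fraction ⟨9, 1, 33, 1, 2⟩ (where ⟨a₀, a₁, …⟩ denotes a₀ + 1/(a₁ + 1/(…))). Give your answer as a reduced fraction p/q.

1037/104

a_0 = 9: 9/1
a_1 = 1: 10/1
a_2 = 33: 339/34
a_3 = 1: 349/35
a_4 = 2: 1037/104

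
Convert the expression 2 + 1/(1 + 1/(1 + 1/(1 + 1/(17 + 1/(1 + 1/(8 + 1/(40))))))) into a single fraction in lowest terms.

Collapse the nested fraction from the inside out:
Start with 40.
8 + 1/(40/1) = 8 + 1/40 = 321/40
1 + 1/(321/40) = 1 + 40/321 = 361/321
17 + 1/(361/321) = 17 + 321/361 = 6458/361
1 + 1/(6458/361) = 1 + 361/6458 = 6819/6458
1 + 1/(6819/6458) = 1 + 6458/6819 = 13277/6819
1 + 1/(13277/6819) = 1 + 6819/13277 = 20096/13277
2 + 1/(20096/13277) = 2 + 13277/20096 = 53469/20096

53469/20096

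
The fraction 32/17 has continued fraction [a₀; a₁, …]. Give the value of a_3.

32 ÷ 17 → quotient 1, remainder 15
17 ÷ 15 → quotient 1, remainder 2
15 ÷ 2 → quotient 7, remainder 1
2 ÷ 1 → quotient 2, remainder 0

2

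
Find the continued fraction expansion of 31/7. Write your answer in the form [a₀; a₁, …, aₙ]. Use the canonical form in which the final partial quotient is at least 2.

31 = 4·7 + 3, so a_0 = 4
7 = 2·3 + 1, so a_1 = 2
3 = 3·1 + 0, so a_2 = 3

[4; 2, 3]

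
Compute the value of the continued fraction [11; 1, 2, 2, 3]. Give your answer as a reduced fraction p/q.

a_0 = 11: 11/1
a_1 = 1: 12/1
a_2 = 2: 35/3
a_3 = 2: 82/7
a_4 = 3: 281/24

281/24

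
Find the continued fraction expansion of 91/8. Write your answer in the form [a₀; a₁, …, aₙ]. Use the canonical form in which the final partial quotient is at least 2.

[11; 2, 1, 2]

91 ÷ 8 → quotient 11, remainder 3
8 ÷ 3 → quotient 2, remainder 2
3 ÷ 2 → quotient 1, remainder 1
2 ÷ 1 → quotient 2, remainder 0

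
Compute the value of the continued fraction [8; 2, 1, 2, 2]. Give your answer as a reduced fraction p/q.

159/19

a_0 = 8: 8/1
a_1 = 2: 17/2
a_2 = 1: 25/3
a_3 = 2: 67/8
a_4 = 2: 159/19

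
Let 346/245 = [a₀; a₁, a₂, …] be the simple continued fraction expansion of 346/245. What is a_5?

6

Repeatedly divide and take the remainder:
⌊346/245⌋ = 1, remainder 101
⌊245/101⌋ = 2, remainder 43
⌊101/43⌋ = 2, remainder 15
⌊43/15⌋ = 2, remainder 13
⌊15/13⌋ = 1, remainder 2
⌊13/2⌋ = 6, remainder 1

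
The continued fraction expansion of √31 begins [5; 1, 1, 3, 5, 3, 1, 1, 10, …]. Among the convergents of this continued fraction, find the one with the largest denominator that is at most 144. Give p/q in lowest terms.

a_0 = 5: 5/1  (≤ bound)
a_1 = 1: 6/1  (≤ bound)
a_2 = 1: 11/2  (≤ bound)
a_3 = 3: 39/7  (≤ bound)
a_4 = 5: 206/37  (≤ bound)
a_5 = 3: 657/118  (≤ bound)
a_6 = 1: 863/155  (> 144, stop)

657/118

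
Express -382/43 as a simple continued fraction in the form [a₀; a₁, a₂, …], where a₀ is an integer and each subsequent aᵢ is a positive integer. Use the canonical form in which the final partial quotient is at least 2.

-382 ÷ 43 → quotient -9, remainder 5
43 ÷ 5 → quotient 8, remainder 3
5 ÷ 3 → quotient 1, remainder 2
3 ÷ 2 → quotient 1, remainder 1
2 ÷ 1 → quotient 2, remainder 0

[-9; 8, 1, 1, 2]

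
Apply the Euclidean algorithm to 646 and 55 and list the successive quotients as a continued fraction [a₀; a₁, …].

[11; 1, 2, 1, 13]

646 ÷ 55 → quotient 11, remainder 41
55 ÷ 41 → quotient 1, remainder 14
41 ÷ 14 → quotient 2, remainder 13
14 ÷ 13 → quotient 1, remainder 1
13 ÷ 1 → quotient 13, remainder 0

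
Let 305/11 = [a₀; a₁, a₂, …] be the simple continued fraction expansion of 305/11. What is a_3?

1

⌊305/11⌋ = 27, remainder 8
⌊11/8⌋ = 1, remainder 3
⌊8/3⌋ = 2, remainder 2
⌊3/2⌋ = 1, remainder 1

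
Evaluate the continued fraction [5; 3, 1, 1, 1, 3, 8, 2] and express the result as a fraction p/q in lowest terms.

Work from the innermost term outward:
Start with 2.
8 + 1/(2/1) = 8 + 1/2 = 17/2
3 + 1/(17/2) = 3 + 2/17 = 53/17
1 + 1/(53/17) = 1 + 17/53 = 70/53
1 + 1/(70/53) = 1 + 53/70 = 123/70
1 + 1/(123/70) = 1 + 70/123 = 193/123
3 + 1/(193/123) = 3 + 123/193 = 702/193
5 + 1/(702/193) = 5 + 193/702 = 3703/702

3703/702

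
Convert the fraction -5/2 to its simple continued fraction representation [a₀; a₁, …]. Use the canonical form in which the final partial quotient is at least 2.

[-3; 2]

-5 = -3·2 + 1, so a_0 = -3
2 = 2·1 + 0, so a_1 = 2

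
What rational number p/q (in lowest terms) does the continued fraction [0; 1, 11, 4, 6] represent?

281/306

a_0 = 0: 0/1
a_1 = 1: 1/1
a_2 = 11: 11/12
a_3 = 4: 45/49
a_4 = 6: 281/306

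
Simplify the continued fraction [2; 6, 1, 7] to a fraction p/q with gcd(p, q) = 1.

118/55

Start with 7.
1 + 1/(7/1) = 1 + 1/7 = 8/7
6 + 1/(8/7) = 6 + 7/8 = 55/8
2 + 1/(55/8) = 2 + 8/55 = 118/55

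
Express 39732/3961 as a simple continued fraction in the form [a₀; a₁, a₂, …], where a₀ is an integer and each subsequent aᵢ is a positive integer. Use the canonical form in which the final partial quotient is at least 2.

39732 = 10·3961 + 122, so a_0 = 10
3961 = 32·122 + 57, so a_1 = 32
122 = 2·57 + 8, so a_2 = 2
57 = 7·8 + 1, so a_3 = 7
8 = 8·1 + 0, so a_4 = 8

[10; 32, 2, 7, 8]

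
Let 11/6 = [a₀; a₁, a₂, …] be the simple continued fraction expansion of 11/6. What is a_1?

11 = 1·6 + 5, so a_0 = 1
6 = 1·5 + 1, so a_1 = 1

1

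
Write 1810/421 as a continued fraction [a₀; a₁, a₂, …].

[4; 3, 2, 1, 13, 3]

Repeatedly divide and take the remainder:
1810 = 4·421 + 126, so a_0 = 4
421 = 3·126 + 43, so a_1 = 3
126 = 2·43 + 40, so a_2 = 2
43 = 1·40 + 3, so a_3 = 1
40 = 13·3 + 1, so a_4 = 13
3 = 3·1 + 0, so a_5 = 3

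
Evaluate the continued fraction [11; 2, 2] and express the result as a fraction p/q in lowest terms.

Start with 2.
2 + 1/(2/1) = 2 + 1/2 = 5/2
11 + 1/(5/2) = 11 + 2/5 = 57/5

57/5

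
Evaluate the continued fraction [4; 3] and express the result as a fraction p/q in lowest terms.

a_0 = 4: 4/1
a_1 = 3: 13/3

13/3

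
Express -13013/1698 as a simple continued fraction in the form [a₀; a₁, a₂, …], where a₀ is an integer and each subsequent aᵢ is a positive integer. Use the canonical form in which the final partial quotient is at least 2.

[-8; 2, 1, 37, 15]

-13013 ÷ 1698 → quotient -8, remainder 571
1698 ÷ 571 → quotient 2, remainder 556
571 ÷ 556 → quotient 1, remainder 15
556 ÷ 15 → quotient 37, remainder 1
15 ÷ 1 → quotient 15, remainder 0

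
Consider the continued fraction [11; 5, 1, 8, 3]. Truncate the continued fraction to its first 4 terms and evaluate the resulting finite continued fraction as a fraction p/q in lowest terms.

592/53

Start with 8.
1 + 1/(8/1) = 1 + 1/8 = 9/8
5 + 1/(9/8) = 5 + 8/9 = 53/9
11 + 1/(53/9) = 11 + 9/53 = 592/53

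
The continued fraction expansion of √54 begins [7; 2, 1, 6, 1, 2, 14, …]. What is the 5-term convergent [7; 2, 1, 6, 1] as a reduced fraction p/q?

Start with 1.
6 + 1/(1/1) = 6 + 1/1 = 7/1
1 + 1/(7/1) = 1 + 1/7 = 8/7
2 + 1/(8/7) = 2 + 7/8 = 23/8
7 + 1/(23/8) = 7 + 8/23 = 169/23

169/23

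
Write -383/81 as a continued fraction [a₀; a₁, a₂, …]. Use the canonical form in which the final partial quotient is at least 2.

[-5; 3, 1, 2, 7]

Repeatedly divide and take the remainder:
-383 = -5·81 + 22, so a_0 = -5
81 = 3·22 + 15, so a_1 = 3
22 = 1·15 + 7, so a_2 = 1
15 = 2·7 + 1, so a_3 = 2
7 = 7·1 + 0, so a_4 = 7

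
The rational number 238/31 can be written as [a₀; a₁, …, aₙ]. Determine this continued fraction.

Apply division with remainder until the remainder is 0:
238 ÷ 31 → quotient 7, remainder 21
31 ÷ 21 → quotient 1, remainder 10
21 ÷ 10 → quotient 2, remainder 1
10 ÷ 1 → quotient 10, remainder 0

[7; 1, 2, 10]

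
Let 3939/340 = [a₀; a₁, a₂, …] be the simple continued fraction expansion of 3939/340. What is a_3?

⌊3939/340⌋ = 11, remainder 199
⌊340/199⌋ = 1, remainder 141
⌊199/141⌋ = 1, remainder 58
⌊141/58⌋ = 2, remainder 25

2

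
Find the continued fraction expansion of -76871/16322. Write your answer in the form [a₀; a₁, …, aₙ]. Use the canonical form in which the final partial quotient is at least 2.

Apply division with remainder until the remainder is 0:
-76871 = -5·16322 + 4739, so a_0 = -5
16322 = 3·4739 + 2105, so a_1 = 3
4739 = 2·2105 + 529, so a_2 = 2
2105 = 3·529 + 518, so a_3 = 3
529 = 1·518 + 11, so a_4 = 1
518 = 47·11 + 1, so a_5 = 47
11 = 11·1 + 0, so a_6 = 11

[-5; 3, 2, 3, 1, 47, 11]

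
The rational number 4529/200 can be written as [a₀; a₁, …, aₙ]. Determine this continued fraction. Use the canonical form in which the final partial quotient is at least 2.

4529 ÷ 200 → quotient 22, remainder 129
200 ÷ 129 → quotient 1, remainder 71
129 ÷ 71 → quotient 1, remainder 58
71 ÷ 58 → quotient 1, remainder 13
58 ÷ 13 → quotient 4, remainder 6
13 ÷ 6 → quotient 2, remainder 1
6 ÷ 1 → quotient 6, remainder 0

[22; 1, 1, 1, 4, 2, 6]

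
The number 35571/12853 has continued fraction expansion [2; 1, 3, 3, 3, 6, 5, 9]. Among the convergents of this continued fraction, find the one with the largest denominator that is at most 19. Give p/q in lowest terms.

a_0 = 2: 2/1  (≤ bound)
a_1 = 1: 3/1  (≤ bound)
a_2 = 3: 11/4  (≤ bound)
a_3 = 3: 36/13  (≤ bound)
a_4 = 3: 119/43  (> 19, stop)

36/13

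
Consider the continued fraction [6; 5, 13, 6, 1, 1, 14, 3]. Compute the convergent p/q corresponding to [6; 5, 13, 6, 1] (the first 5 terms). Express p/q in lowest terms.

Use the convergent recurrence hₖ = aₖ·hₖ₋₁ + hₖ₋₂ (and likewise for the denominators kₖ):
a_0 = 6: 6/1
a_1 = 5: 31/5
a_2 = 13: 409/66
a_3 = 6: 2485/401
a_4 = 1: 2894/467

2894/467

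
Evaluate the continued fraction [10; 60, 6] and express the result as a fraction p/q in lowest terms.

3616/361

Use the convergent recurrence hₖ = aₖ·hₖ₋₁ + hₖ₋₂ (and likewise for the denominators kₖ):
a_0 = 10: 10/1
a_1 = 60: 601/60
a_2 = 6: 3616/361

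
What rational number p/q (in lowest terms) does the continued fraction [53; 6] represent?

Start with 6.
53 + 1/(6/1) = 53 + 1/6 = 319/6

319/6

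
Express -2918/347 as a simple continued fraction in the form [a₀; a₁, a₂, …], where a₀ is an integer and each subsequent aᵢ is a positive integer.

-2918 = -9·347 + 205, so a_0 = -9
347 = 1·205 + 142, so a_1 = 1
205 = 1·142 + 63, so a_2 = 1
142 = 2·63 + 16, so a_3 = 2
63 = 3·16 + 15, so a_4 = 3
16 = 1·15 + 1, so a_5 = 1
15 = 15·1 + 0, so a_6 = 15

[-9; 1, 1, 2, 3, 1, 15]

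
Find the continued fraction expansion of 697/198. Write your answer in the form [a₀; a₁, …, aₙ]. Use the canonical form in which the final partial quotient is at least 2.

[3; 1, 1, 11, 1, 7]

697 = 3·198 + 103, so a_0 = 3
198 = 1·103 + 95, so a_1 = 1
103 = 1·95 + 8, so a_2 = 1
95 = 11·8 + 7, so a_3 = 11
8 = 1·7 + 1, so a_4 = 1
7 = 7·1 + 0, so a_5 = 7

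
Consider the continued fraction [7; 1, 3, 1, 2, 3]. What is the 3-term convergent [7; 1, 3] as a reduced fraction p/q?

31/4

Collapse the nested fraction from the inside out:
Start with 3.
1 + 1/(3/1) = 1 + 1/3 = 4/3
7 + 1/(4/3) = 7 + 3/4 = 31/4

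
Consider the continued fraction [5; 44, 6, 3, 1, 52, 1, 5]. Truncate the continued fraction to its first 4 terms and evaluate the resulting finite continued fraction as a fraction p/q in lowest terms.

Starting at the tail and folding back:
Start with 3.
6 + 1/(3/1) = 6 + 1/3 = 19/3
44 + 1/(19/3) = 44 + 3/19 = 839/19
5 + 1/(839/19) = 5 + 19/839 = 4214/839

4214/839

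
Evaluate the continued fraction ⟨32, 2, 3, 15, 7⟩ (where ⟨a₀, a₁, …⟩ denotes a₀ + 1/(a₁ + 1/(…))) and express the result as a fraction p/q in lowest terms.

a_0 = 32: 32/1
a_1 = 2: 65/2
a_2 = 3: 227/7
a_3 = 15: 3470/107
a_4 = 7: 24517/756

24517/756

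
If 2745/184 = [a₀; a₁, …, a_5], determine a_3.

3

⌊2745/184⌋ = 14, remainder 169
⌊184/169⌋ = 1, remainder 15
⌊169/15⌋ = 11, remainder 4
⌊15/4⌋ = 3, remainder 3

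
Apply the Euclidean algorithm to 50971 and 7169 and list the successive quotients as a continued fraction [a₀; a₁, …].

⌊50971/7169⌋ = 7, remainder 788
⌊7169/788⌋ = 9, remainder 77
⌊788/77⌋ = 10, remainder 18
⌊77/18⌋ = 4, remainder 5
⌊18/5⌋ = 3, remainder 3
⌊5/3⌋ = 1, remainder 2
⌊3/2⌋ = 1, remainder 1
⌊2/1⌋ = 2, remainder 0

[7; 9, 10, 4, 3, 1, 1, 2]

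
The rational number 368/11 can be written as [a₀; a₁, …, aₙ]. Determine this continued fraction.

Repeatedly divide and take the remainder:
368 = 33·11 + 5, so a_0 = 33
11 = 2·5 + 1, so a_1 = 2
5 = 5·1 + 0, so a_2 = 5

[33; 2, 5]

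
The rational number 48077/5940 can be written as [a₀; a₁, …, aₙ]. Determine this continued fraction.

⌊48077/5940⌋ = 8, remainder 557
⌊5940/557⌋ = 10, remainder 370
⌊557/370⌋ = 1, remainder 187
⌊370/187⌋ = 1, remainder 183
⌊187/183⌋ = 1, remainder 4
⌊183/4⌋ = 45, remainder 3
⌊4/3⌋ = 1, remainder 1
⌊3/1⌋ = 3, remainder 0

[8; 10, 1, 1, 1, 45, 1, 3]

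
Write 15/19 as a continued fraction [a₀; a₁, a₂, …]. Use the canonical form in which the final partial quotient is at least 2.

15 = 0·19 + 15, so a_0 = 0
19 = 1·15 + 4, so a_1 = 1
15 = 3·4 + 3, so a_2 = 3
4 = 1·3 + 1, so a_3 = 1
3 = 3·1 + 0, so a_4 = 3

[0; 1, 3, 1, 3]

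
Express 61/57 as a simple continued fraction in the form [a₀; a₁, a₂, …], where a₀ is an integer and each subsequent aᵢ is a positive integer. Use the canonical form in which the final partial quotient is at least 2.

[1; 14, 4]

61 = 1·57 + 4, so a_0 = 1
57 = 14·4 + 1, so a_1 = 14
4 = 4·1 + 0, so a_2 = 4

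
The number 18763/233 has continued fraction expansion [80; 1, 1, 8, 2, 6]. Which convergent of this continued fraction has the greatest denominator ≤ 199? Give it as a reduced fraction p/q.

2899/36

List convergents until the denominator exceeds the bound:
a_0 = 80: 80/1  (≤ bound)
a_1 = 1: 81/1  (≤ bound)
a_2 = 1: 161/2  (≤ bound)
a_3 = 8: 1369/17  (≤ bound)
a_4 = 2: 2899/36  (≤ bound)
a_5 = 6: 18763/233  (> 199, stop)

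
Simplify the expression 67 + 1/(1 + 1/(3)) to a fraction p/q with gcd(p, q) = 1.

271/4

Use the convergent recurrence hₖ = aₖ·hₖ₋₁ + hₖ₋₂ (and likewise for the denominators kₖ):
a_0 = 67: 67/1
a_1 = 1: 68/1
a_2 = 3: 271/4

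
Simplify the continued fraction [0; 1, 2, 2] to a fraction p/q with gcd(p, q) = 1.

5/7

Starting at the tail and folding back:
Start with 2.
2 + 1/(2/1) = 2 + 1/2 = 5/2
1 + 1/(5/2) = 1 + 2/5 = 7/5
0 + 1/(7/5) = 0 + 5/7 = 5/7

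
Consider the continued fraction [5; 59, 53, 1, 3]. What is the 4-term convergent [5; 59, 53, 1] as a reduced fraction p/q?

15989/3187

Compute successive convergents:
a_0 = 5: 5/1
a_1 = 59: 296/59
a_2 = 53: 15693/3128
a_3 = 1: 15989/3187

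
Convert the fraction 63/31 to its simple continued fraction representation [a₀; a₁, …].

Apply division with remainder until the remainder is 0:
63 ÷ 31 → quotient 2, remainder 1
31 ÷ 1 → quotient 31, remainder 0

[2; 31]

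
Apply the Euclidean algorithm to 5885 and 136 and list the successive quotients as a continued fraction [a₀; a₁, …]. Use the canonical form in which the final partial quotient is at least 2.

Repeatedly divide and take the remainder:
⌊5885/136⌋ = 43, remainder 37
⌊136/37⌋ = 3, remainder 25
⌊37/25⌋ = 1, remainder 12
⌊25/12⌋ = 2, remainder 1
⌊12/1⌋ = 12, remainder 0

[43; 3, 1, 2, 12]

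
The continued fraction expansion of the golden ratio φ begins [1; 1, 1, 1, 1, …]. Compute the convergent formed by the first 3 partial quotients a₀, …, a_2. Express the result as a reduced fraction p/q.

3/2

Compute successive convergents:
a_0 = 1: 1/1
a_1 = 1: 2/1
a_2 = 1: 3/2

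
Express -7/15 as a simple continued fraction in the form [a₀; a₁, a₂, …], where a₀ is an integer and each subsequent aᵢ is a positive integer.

[-1; 1, 1, 7]

⌊-7/15⌋ = -1, remainder 8
⌊15/8⌋ = 1, remainder 7
⌊8/7⌋ = 1, remainder 1
⌊7/1⌋ = 7, remainder 0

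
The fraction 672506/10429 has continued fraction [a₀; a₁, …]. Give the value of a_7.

Apply division with remainder until the remainder is 0:
672506 ÷ 10429 → quotient 64, remainder 5050
10429 ÷ 5050 → quotient 2, remainder 329
5050 ÷ 329 → quotient 15, remainder 115
329 ÷ 115 → quotient 2, remainder 99
115 ÷ 99 → quotient 1, remainder 16
99 ÷ 16 → quotient 6, remainder 3
16 ÷ 3 → quotient 5, remainder 1
3 ÷ 1 → quotient 3, remainder 0

3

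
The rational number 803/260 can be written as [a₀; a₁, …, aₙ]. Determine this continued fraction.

803 ÷ 260 → quotient 3, remainder 23
260 ÷ 23 → quotient 11, remainder 7
23 ÷ 7 → quotient 3, remainder 2
7 ÷ 2 → quotient 3, remainder 1
2 ÷ 1 → quotient 2, remainder 0

[3; 11, 3, 3, 2]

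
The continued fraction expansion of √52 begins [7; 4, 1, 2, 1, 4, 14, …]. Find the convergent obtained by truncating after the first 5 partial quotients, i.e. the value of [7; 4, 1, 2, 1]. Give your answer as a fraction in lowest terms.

a_0 = 7: 7/1
a_1 = 4: 29/4
a_2 = 1: 36/5
a_3 = 2: 101/14
a_4 = 1: 137/19

137/19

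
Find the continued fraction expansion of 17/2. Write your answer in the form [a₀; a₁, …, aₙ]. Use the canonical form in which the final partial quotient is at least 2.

[8; 2]

17 ÷ 2 → quotient 8, remainder 1
2 ÷ 1 → quotient 2, remainder 0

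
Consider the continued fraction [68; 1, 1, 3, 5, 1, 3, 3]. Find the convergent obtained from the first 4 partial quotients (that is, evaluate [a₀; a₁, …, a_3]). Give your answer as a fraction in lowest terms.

a_0 = 68: 68/1
a_1 = 1: 69/1
a_2 = 1: 137/2
a_3 = 3: 480/7

480/7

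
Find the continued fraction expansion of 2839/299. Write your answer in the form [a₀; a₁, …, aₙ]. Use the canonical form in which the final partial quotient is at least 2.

⌊2839/299⌋ = 9, remainder 148
⌊299/148⌋ = 2, remainder 3
⌊148/3⌋ = 49, remainder 1
⌊3/1⌋ = 3, remainder 0

[9; 2, 49, 3]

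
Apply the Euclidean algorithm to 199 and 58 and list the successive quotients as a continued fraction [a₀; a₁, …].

[3; 2, 3, 8]

Apply division with remainder until the remainder is 0:
199 ÷ 58 → quotient 3, remainder 25
58 ÷ 25 → quotient 2, remainder 8
25 ÷ 8 → quotient 3, remainder 1
8 ÷ 1 → quotient 8, remainder 0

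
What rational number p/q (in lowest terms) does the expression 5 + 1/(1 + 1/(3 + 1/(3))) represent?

a_0 = 5: 5/1
a_1 = 1: 6/1
a_2 = 3: 23/4
a_3 = 3: 75/13

75/13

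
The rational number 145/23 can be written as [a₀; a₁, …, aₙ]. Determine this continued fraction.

[6; 3, 3, 2]

Repeatedly divide and take the remainder:
⌊145/23⌋ = 6, remainder 7
⌊23/7⌋ = 3, remainder 2
⌊7/2⌋ = 3, remainder 1
⌊2/1⌋ = 2, remainder 0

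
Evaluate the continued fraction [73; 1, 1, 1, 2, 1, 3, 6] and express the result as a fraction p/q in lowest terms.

18924/257

a_0 = 73: 73/1
a_1 = 1: 74/1
a_2 = 1: 147/2
a_3 = 1: 221/3
a_4 = 2: 589/8
a_5 = 1: 810/11
a_6 = 3: 3019/41
a_7 = 6: 18924/257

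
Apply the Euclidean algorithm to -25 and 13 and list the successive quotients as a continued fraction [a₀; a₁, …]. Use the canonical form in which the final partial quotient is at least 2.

-25 = -2·13 + 1, so a_0 = -2
13 = 13·1 + 0, so a_1 = 13

[-2; 13]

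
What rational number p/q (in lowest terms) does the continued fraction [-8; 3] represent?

Starting at the tail and folding back:
Start with 3.
-8 + 1/(3/1) = -8 + 1/3 = -23/3

-23/3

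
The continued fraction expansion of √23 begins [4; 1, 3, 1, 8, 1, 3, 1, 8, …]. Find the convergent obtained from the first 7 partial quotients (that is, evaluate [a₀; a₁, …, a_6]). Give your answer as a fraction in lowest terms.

916/191

Compute successive convergents:
a_0 = 4: 4/1
a_1 = 1: 5/1
a_2 = 3: 19/4
a_3 = 1: 24/5
a_4 = 8: 211/44
a_5 = 1: 235/49
a_6 = 3: 916/191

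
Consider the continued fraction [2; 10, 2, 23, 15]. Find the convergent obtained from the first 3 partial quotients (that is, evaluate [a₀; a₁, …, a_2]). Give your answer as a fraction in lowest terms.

44/21

a_0 = 2: 2/1
a_1 = 10: 21/10
a_2 = 2: 44/21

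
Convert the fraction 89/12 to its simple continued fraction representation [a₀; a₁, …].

[7; 2, 2, 2]

Repeatedly divide and take the remainder:
89 ÷ 12 → quotient 7, remainder 5
12 ÷ 5 → quotient 2, remainder 2
5 ÷ 2 → quotient 2, remainder 1
2 ÷ 1 → quotient 2, remainder 0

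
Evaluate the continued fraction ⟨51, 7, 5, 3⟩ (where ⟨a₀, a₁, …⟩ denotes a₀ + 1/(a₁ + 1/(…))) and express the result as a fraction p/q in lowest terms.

5881/115

Work from the innermost term outward:
Start with 3.
5 + 1/(3/1) = 5 + 1/3 = 16/3
7 + 1/(16/3) = 7 + 3/16 = 115/16
51 + 1/(115/16) = 51 + 16/115 = 5881/115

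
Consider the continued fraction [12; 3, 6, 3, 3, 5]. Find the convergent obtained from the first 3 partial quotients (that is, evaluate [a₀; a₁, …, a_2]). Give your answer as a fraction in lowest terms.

234/19

Compute successive convergents:
a_0 = 12: 12/1
a_1 = 3: 37/3
a_2 = 6: 234/19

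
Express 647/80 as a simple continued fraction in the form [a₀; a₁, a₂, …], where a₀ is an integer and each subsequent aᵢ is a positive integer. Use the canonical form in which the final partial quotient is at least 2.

647 ÷ 80 → quotient 8, remainder 7
80 ÷ 7 → quotient 11, remainder 3
7 ÷ 3 → quotient 2, remainder 1
3 ÷ 1 → quotient 3, remainder 0

[8; 11, 2, 3]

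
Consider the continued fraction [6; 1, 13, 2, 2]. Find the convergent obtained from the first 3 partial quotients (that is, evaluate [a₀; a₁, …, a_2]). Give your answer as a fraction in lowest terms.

97/14

a_0 = 6: 6/1
a_1 = 1: 7/1
a_2 = 13: 97/14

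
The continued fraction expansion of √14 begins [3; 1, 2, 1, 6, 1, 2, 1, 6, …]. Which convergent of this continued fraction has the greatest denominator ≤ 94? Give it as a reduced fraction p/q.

a_0 = 3: 3/1  (≤ bound)
a_1 = 1: 4/1  (≤ bound)
a_2 = 2: 11/3  (≤ bound)
a_3 = 1: 15/4  (≤ bound)
a_4 = 6: 101/27  (≤ bound)
a_5 = 1: 116/31  (≤ bound)
a_6 = 2: 333/89  (≤ bound)
a_7 = 1: 449/120  (> 94, stop)

333/89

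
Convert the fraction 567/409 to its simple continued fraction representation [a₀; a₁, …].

567 ÷ 409 → quotient 1, remainder 158
409 ÷ 158 → quotient 2, remainder 93
158 ÷ 93 → quotient 1, remainder 65
93 ÷ 65 → quotient 1, remainder 28
65 ÷ 28 → quotient 2, remainder 9
28 ÷ 9 → quotient 3, remainder 1
9 ÷ 1 → quotient 9, remainder 0

[1; 2, 1, 1, 2, 3, 9]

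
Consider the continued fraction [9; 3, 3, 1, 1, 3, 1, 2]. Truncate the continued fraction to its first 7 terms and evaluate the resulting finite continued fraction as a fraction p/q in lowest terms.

Start with 1.
3 + 1/(1/1) = 3 + 1/1 = 4/1
1 + 1/(4/1) = 1 + 1/4 = 5/4
1 + 1/(5/4) = 1 + 4/5 = 9/5
3 + 1/(9/5) = 3 + 5/9 = 32/9
3 + 1/(32/9) = 3 + 9/32 = 105/32
9 + 1/(105/32) = 9 + 32/105 = 977/105

977/105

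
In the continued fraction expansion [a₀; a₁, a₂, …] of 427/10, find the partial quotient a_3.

427 = 42·10 + 7, so a_0 = 42
10 = 1·7 + 3, so a_1 = 1
7 = 2·3 + 1, so a_2 = 2
3 = 3·1 + 0, so a_3 = 3

3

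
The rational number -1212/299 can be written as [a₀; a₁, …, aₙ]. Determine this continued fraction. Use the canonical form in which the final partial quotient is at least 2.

⌊-1212/299⌋ = -5, remainder 283
⌊299/283⌋ = 1, remainder 16
⌊283/16⌋ = 17, remainder 11
⌊16/11⌋ = 1, remainder 5
⌊11/5⌋ = 2, remainder 1
⌊5/1⌋ = 5, remainder 0

[-5; 1, 17, 1, 2, 5]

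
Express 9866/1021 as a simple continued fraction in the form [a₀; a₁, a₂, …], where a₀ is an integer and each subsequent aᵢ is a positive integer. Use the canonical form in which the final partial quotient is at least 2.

⌊9866/1021⌋ = 9, remainder 677
⌊1021/677⌋ = 1, remainder 344
⌊677/344⌋ = 1, remainder 333
⌊344/333⌋ = 1, remainder 11
⌊333/11⌋ = 30, remainder 3
⌊11/3⌋ = 3, remainder 2
⌊3/2⌋ = 1, remainder 1
⌊2/1⌋ = 2, remainder 0

[9; 1, 1, 1, 30, 3, 1, 2]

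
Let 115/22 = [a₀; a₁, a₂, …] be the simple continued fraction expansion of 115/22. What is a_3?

Repeatedly divide and take the remainder:
⌊115/22⌋ = 5, remainder 5
⌊22/5⌋ = 4, remainder 2
⌊5/2⌋ = 2, remainder 1
⌊2/1⌋ = 2, remainder 0

2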